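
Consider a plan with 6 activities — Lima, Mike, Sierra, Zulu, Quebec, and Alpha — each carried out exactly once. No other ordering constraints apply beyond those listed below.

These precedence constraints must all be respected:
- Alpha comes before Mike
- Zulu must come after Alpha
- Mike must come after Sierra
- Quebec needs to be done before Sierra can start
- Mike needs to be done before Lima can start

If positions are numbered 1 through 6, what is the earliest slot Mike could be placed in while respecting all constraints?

4

Working backwards through the constraints from Mike, its full set of required predecessors is Sierra, Quebec, Alpha — 3 of them.
With 3 mandatory predecessors, the earliest Mike can sit is position 3+1 = 4, and placing just those 3 first achieves it.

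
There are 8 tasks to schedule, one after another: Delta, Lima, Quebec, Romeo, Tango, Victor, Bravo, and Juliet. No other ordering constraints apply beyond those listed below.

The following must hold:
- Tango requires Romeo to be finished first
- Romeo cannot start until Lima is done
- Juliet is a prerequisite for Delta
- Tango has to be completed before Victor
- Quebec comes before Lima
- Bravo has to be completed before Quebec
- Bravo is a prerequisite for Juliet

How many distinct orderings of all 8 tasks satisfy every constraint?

Bravo is the only task with nothing required before it, so every ordering starts there.
Enumerating by repeatedly choosing an available task (one whose prerequisites are all placed) gives 21 distinct complete orderings.

21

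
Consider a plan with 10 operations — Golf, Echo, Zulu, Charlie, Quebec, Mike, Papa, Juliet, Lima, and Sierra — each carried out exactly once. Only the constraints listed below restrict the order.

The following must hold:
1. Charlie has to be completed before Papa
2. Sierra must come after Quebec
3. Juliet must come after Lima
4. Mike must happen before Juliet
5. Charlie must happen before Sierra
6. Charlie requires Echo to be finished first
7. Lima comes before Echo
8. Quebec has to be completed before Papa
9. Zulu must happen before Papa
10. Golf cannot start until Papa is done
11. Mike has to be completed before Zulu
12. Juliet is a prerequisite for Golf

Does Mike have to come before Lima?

No chain of constraints connects Mike to Lima in either direction.
So Mike can come before Lima or after — it is not forced.

No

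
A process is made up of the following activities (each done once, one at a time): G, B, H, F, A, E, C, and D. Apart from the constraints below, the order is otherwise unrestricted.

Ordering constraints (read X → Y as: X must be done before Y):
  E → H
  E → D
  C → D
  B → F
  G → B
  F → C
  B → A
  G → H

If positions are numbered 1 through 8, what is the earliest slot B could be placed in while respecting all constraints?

2

Working backwards through the constraints from B, its only required predecessor is G.
With 1 mandatory predecessor, the earliest B can sit is position 1+1 = 2, and placing just that one first achieves it.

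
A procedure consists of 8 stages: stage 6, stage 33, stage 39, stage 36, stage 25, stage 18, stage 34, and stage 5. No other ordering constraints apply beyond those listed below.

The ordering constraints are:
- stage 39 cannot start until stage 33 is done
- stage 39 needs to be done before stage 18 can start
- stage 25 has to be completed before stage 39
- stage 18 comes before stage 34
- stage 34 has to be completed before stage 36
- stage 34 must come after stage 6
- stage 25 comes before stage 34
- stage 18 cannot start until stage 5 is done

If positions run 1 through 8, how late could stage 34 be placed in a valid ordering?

7

The only stage forced after stage 34 (directly or by a chain) is stage 36.
With 1 mandatory successor out of 8 stages total, the latest slot for stage 34 is 8−1 = 7, and it's reachable by doing all non-successors before stage 34.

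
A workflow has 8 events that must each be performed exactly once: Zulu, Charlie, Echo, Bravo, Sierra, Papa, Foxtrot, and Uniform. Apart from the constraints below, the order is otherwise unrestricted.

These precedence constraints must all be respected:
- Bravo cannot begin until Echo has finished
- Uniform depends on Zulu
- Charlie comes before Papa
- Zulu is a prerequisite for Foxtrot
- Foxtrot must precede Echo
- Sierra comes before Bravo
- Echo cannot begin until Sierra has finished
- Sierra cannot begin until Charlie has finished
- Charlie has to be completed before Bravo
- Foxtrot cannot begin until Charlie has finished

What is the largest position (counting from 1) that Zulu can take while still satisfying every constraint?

Every event that must follow Zulu has to come after it. Tracing all chains starting from Zulu, those events are: Echo, Bravo, Foxtrot, Uniform — 4 in total.
So at least 4 events follow Zulu, putting Zulu no later than position 4. That position is achievable by scheduling everything else first.

4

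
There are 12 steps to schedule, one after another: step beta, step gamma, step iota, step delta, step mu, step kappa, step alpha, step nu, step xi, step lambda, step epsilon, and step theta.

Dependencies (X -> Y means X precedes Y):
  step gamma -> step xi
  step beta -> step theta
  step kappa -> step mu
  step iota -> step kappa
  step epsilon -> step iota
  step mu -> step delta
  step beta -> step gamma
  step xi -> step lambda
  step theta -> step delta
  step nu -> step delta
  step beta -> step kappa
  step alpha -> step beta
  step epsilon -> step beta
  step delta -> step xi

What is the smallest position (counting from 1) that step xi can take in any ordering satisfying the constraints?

The steps that are forced before step xi, directly or transitively, are step beta, step gamma, step iota, step delta, step mu, step kappa, step alpha, step nu, step epsilon, step theta. That's 10 steps.
So at minimum 10 steps come before step xi, putting step xi no earlier than position 11. That position is achievable by scheduling exactly those predecessors first.

11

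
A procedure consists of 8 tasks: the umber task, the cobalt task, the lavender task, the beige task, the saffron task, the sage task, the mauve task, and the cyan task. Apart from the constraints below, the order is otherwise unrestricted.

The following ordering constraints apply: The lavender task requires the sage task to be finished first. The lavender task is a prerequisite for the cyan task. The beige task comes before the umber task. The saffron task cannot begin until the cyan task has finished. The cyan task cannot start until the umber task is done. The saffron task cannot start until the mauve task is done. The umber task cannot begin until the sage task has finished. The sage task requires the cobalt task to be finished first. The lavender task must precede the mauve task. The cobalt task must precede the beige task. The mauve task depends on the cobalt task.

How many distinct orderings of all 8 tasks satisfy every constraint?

The cobalt task is the only task with nothing required before it, so every ordering starts there.
Systematically extending each partial ordering one task at a time and counting, there are 14 complete orderings.

14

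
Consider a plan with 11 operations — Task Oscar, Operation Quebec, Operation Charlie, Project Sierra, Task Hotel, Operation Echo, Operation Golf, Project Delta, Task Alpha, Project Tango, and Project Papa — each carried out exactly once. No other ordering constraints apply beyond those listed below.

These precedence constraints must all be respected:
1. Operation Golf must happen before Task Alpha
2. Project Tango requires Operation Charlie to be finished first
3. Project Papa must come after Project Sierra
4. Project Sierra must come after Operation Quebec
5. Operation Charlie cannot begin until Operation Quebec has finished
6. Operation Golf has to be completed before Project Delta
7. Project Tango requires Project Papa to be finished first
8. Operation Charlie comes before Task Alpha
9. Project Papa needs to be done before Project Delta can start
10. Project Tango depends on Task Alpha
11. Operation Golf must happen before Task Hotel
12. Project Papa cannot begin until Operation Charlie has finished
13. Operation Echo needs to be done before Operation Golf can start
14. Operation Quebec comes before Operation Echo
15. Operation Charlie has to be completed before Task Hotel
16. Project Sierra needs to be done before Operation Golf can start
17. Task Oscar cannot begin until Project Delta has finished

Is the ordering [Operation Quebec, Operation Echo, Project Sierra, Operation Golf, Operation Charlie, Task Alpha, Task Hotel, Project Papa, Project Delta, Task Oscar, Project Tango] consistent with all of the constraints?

Going through the constraints one by one, each required predecessor appears earlier in the sequence than its dependent — e.g. Operation Charlie (position 5) is before Project Tango (position 11), as required.

Yes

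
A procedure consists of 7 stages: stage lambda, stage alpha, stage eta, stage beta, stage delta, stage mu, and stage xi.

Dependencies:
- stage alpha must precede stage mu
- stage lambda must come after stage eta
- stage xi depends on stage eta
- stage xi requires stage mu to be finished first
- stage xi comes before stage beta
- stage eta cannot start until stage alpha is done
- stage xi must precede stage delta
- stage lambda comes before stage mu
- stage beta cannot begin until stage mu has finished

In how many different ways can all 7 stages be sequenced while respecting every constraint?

2

Stage alpha is the only stage with nothing required before it, so every ordering starts there.
Enumerating by repeatedly choosing an available stage (one whose prerequisites are all placed) gives 2 distinct complete orderings.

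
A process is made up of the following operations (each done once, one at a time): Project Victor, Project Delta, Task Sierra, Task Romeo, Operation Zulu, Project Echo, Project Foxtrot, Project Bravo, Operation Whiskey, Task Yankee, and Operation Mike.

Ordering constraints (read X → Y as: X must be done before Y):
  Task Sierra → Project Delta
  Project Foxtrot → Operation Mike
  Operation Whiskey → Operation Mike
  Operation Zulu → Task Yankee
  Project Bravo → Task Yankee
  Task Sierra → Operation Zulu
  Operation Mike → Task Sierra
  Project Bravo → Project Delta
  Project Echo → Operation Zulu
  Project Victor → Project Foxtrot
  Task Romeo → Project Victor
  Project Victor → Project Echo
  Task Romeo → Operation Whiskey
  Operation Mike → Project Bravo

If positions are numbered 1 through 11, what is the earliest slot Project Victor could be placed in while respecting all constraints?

2

The only operation forced before Project Victor (directly or transitively) is Task Romeo.
So at minimum 1 operation comes before Project Victor, putting Project Victor no earlier than position 2. That position is achievable by scheduling exactly that predecessor first.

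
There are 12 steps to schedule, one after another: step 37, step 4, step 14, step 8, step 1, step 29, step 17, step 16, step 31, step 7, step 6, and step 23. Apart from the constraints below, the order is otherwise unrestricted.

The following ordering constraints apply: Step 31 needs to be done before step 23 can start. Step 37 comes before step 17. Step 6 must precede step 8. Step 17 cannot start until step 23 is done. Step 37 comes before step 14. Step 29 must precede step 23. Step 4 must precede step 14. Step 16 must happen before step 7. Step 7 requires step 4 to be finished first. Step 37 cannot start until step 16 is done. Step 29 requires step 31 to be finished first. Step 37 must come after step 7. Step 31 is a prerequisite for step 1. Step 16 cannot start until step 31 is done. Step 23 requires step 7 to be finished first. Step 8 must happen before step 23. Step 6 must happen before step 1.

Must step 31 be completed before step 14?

Yes

Chaining the stated constraints: step 31 → step 16 → step 37 → step 14.
So step 31 must precede step 14 in any valid ordering.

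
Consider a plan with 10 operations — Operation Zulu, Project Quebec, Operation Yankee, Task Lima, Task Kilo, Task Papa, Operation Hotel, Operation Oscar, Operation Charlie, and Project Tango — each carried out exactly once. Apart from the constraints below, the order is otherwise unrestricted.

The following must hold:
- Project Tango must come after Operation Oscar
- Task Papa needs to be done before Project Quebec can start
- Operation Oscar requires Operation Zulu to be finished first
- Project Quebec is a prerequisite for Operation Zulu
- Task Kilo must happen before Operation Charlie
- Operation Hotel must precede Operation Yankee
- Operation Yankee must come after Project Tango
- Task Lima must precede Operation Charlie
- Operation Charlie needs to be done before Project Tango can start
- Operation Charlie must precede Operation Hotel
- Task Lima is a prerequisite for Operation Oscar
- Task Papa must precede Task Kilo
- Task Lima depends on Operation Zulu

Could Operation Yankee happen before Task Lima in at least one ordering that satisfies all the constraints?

No

Following Task Lima → Operation Charlie → Project Tango → Operation Yankee, Task Lima must precede Operation Yankee in every valid ordering.
So no valid ordering can have Operation Yankee before Task Lima.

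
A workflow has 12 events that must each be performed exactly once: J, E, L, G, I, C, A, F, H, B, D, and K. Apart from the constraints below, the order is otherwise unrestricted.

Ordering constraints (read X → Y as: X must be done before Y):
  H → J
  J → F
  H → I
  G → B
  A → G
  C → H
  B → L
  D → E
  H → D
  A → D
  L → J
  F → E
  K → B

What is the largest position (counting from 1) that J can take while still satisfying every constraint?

10

Every event that must follow J has to come after it. Tracing all chains starting from J, those events are: E, F — 2 in total.
So at least 2 events follow J, putting J no later than position 10. That position is achievable by scheduling everything else first.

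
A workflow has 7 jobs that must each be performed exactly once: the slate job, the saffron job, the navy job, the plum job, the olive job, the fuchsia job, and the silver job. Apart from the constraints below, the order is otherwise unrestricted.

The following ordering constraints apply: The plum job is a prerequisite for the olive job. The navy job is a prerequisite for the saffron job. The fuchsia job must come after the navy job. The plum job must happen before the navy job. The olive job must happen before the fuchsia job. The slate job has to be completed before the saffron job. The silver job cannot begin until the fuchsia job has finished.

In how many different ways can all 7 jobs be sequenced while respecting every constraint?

33

The jobs with no prerequisites are the slate job, the plum job; any of them can be placed first.
Counting all ways to extend the partial order to a total order gives 33.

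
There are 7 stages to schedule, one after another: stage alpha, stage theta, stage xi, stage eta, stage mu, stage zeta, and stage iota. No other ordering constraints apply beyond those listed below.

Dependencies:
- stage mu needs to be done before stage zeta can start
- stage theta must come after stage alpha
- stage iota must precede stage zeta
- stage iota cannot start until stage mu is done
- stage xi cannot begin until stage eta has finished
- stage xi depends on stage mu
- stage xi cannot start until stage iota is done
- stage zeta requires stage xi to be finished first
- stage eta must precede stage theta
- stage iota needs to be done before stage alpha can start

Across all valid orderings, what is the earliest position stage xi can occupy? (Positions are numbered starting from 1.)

4

Working backwards through the constraints from stage xi, its full set of required predecessors is stage eta, stage mu, stage iota — 3 of them.
With 3 mandatory predecessors, the earliest stage xi can sit is position 3+1 = 4, and placing just those 3 first achieves it.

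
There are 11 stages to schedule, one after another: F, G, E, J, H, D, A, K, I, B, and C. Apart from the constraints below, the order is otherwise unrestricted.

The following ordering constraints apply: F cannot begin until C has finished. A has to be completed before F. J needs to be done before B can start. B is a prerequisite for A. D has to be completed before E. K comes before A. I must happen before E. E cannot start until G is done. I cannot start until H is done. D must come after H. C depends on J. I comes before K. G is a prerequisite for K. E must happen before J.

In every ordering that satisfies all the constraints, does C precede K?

No

No chain of constraints connects C to K in either direction.
So C can come before K or after — it is not forced.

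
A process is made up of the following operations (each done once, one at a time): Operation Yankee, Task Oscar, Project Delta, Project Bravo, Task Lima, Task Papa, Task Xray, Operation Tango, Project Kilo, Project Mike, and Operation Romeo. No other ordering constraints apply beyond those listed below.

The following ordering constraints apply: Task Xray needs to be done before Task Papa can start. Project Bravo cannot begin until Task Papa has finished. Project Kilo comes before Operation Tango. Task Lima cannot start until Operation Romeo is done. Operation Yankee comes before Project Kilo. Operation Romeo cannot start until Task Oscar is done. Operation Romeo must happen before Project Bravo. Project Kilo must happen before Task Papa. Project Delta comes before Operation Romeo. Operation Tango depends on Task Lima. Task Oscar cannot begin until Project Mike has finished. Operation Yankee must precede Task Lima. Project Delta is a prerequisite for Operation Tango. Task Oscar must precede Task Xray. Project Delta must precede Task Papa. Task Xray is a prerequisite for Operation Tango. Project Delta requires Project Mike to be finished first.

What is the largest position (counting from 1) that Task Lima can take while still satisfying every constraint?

10

The only operation forced after Task Lima (directly or by a chain) is Operation Tango.
So at least 1 operation follows Task Lima, putting Task Lima no later than position 10. That position is achievable by scheduling everything else first.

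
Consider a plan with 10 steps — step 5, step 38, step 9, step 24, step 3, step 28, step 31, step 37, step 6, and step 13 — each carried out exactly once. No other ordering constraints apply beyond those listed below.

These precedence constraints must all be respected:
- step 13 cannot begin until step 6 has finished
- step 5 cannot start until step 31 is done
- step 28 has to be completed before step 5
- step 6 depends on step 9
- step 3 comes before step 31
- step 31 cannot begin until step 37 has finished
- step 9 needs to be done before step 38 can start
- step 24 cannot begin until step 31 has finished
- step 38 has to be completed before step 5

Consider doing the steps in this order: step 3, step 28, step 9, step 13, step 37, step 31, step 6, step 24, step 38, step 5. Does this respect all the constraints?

In the proposed order, step 13 appears before step 6.
Since step 6 is required before step 13, the ordering is invalid.

No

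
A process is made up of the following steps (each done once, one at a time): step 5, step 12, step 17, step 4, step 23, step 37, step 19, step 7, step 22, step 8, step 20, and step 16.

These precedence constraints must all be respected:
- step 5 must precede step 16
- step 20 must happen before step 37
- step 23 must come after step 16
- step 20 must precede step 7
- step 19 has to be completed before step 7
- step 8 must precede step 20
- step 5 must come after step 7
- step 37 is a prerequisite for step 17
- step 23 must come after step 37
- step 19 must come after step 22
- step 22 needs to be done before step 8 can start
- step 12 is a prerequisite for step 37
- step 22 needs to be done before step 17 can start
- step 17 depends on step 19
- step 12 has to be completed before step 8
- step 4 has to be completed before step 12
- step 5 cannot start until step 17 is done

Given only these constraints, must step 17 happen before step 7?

No

Nothing in the constraints links step 17 and step 7; they are unordered relative to each other.
A valid ordering placing step 7 before step 17 exists, so the answer is no.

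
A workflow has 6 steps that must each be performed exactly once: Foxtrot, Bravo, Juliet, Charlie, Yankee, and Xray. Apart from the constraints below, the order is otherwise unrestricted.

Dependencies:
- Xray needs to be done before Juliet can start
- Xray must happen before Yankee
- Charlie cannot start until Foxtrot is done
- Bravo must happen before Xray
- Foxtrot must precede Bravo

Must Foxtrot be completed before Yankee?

Yes

There is a constraint chain Foxtrot → Bravo → Xray → Yankee.
Hence Foxtrot necessarily comes before Yankee.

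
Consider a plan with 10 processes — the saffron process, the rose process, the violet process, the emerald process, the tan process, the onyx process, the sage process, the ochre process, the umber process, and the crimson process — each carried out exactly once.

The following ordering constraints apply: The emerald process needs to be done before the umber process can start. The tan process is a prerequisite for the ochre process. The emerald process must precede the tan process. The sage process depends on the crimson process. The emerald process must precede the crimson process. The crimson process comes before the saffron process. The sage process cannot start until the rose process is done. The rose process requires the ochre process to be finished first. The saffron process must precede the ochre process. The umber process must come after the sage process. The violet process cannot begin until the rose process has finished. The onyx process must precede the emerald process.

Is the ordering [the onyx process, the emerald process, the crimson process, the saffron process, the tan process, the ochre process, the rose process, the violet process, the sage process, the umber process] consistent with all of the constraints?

Every stated constraint is respected: the emerald process sits at position 2, ahead of the umber process at position 10, and each of the other listed pairs likewise has the predecessor earlier in the sequence.

Yes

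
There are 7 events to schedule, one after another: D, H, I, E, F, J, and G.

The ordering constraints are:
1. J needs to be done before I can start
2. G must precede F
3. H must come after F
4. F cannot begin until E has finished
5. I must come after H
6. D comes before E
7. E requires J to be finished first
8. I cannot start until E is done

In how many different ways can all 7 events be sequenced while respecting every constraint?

8

3 events have no prerequisites (D, J, G), so any of them could come first.
Counting all ways to extend the partial order to a total order gives 8.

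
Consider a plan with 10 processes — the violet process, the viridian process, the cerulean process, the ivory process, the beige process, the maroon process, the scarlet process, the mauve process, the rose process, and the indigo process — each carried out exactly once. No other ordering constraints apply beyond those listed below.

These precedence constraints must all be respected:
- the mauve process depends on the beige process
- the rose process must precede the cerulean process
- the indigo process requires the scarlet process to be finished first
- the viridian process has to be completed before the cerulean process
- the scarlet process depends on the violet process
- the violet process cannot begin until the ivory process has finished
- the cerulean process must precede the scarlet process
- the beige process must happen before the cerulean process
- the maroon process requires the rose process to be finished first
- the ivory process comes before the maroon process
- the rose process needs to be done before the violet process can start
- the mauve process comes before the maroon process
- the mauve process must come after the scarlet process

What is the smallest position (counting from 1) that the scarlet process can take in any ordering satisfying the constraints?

The processes that are forced before the scarlet process, directly or transitively, are the violet process, the viridian process, the cerulean process, the ivory process, the beige process, the rose process. That's 6 processes.
With 6 mandatory predecessors, the earliest the scarlet process can sit is position 6+1 = 7, and placing just those 6 first achieves it.

7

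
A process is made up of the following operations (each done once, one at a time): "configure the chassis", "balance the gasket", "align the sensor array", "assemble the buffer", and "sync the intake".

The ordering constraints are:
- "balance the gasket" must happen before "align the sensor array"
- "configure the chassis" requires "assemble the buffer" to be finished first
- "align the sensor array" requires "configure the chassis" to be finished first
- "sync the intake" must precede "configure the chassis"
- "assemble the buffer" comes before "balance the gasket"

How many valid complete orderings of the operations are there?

5

2 operations have no prerequisites ("assemble the buffer", "sync the intake"), so any of them could come first.
Enumerating by repeatedly choosing an available operation (one whose prerequisites are all placed) gives 5 distinct complete orderings.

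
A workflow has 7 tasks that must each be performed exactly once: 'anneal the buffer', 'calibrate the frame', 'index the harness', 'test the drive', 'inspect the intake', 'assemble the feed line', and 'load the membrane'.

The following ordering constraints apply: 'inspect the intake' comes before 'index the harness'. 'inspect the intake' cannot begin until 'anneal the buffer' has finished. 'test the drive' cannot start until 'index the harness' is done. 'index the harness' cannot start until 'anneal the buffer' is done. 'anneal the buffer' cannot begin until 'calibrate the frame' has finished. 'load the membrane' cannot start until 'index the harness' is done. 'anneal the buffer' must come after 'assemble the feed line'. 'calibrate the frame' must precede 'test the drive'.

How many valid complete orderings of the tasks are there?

4

The tasks with no prerequisites are 'calibrate the frame', 'assemble the feed line'; any of them can be placed first.
Systematically extending each partial ordering one task at a time and counting, there are 4 complete orderings.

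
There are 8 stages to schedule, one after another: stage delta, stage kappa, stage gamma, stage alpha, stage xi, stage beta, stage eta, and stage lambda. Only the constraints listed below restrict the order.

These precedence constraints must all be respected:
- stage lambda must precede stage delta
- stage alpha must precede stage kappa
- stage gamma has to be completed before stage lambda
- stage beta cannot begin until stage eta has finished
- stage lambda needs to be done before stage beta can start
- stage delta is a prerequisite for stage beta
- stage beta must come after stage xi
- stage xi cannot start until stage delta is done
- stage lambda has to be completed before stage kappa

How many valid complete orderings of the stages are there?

119

3 stages have no prerequisites (stage gamma, stage alpha, stage eta), so any of them could come first.
Enumerating by repeatedly choosing an available stage (one whose prerequisites are all placed) gives 119 distinct complete orderings.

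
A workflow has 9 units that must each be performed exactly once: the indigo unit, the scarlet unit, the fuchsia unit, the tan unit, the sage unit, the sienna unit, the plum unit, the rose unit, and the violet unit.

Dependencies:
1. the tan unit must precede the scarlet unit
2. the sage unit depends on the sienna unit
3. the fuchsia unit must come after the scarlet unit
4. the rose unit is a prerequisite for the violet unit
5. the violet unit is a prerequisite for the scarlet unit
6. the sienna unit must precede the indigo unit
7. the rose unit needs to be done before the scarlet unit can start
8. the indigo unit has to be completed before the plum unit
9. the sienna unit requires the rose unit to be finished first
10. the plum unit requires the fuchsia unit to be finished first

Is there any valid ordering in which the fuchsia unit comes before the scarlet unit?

Following the scarlet unit → the fuchsia unit, the scarlet unit must precede the fuchsia unit in every valid ordering.
Hence the fuchsia unit can never be scheduled before the scarlet unit.

No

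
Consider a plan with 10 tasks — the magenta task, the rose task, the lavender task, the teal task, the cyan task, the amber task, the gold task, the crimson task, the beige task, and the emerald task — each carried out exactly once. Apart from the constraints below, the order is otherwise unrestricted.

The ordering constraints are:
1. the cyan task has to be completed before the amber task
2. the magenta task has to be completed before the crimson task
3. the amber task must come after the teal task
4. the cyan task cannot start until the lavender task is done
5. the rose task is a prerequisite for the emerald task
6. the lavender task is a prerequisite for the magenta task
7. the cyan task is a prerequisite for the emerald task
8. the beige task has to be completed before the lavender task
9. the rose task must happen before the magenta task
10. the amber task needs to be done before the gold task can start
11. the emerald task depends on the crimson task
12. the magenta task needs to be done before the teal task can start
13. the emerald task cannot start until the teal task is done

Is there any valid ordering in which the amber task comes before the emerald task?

Yes

The constraints leave the amber task and the emerald task unordered relative to each other; nothing requires the emerald task earlier.
That means at least one valid schedule has the amber task before the emerald task.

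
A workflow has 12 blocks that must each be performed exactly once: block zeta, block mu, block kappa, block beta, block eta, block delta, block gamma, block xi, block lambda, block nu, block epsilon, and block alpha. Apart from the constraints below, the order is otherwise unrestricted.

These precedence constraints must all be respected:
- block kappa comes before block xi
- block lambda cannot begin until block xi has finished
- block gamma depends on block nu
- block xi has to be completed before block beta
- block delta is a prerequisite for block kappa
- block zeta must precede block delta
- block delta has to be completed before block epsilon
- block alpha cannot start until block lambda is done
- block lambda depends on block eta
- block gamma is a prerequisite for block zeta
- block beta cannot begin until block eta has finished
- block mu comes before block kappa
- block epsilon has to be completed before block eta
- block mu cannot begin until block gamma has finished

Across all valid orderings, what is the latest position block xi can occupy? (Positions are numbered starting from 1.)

Following every chain forward from block xi, the blocks that must come later are block beta, block lambda, block alpha — 3 of them.
So at least 3 blocks follow block xi, putting block xi no later than position 9. That position is achievable by scheduling everything else first.

9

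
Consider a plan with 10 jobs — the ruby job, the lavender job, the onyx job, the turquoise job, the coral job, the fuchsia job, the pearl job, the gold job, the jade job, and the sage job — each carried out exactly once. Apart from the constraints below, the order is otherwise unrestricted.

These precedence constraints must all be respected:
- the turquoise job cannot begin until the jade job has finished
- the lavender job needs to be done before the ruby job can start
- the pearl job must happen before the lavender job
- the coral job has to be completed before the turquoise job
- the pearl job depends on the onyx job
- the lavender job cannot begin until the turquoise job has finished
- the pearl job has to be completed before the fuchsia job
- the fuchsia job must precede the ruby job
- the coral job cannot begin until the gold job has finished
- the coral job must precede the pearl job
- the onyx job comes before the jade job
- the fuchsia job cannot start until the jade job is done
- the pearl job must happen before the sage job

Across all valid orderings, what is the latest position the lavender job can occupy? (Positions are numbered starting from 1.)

9

Following the constraints forward from the lavender job, its only required successor is the ruby job.
So at least 1 job follows the lavender job, putting the lavender job no later than position 9. That position is achievable by scheduling everything else first.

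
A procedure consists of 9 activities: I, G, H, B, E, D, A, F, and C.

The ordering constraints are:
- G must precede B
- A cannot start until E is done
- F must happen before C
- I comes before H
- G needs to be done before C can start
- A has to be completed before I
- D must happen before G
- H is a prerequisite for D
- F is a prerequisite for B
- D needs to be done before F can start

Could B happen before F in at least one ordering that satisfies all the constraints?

The constraints give a chain F → B, which forces F before B.
Hence B can never be scheduled before F.

No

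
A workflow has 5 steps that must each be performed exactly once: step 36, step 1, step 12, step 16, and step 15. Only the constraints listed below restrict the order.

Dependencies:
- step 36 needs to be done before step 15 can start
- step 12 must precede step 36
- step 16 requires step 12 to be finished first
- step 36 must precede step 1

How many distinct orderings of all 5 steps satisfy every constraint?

Step 12 is the only step with nothing required before it, so every ordering starts there.
Enumerating by repeatedly choosing an available step (one whose prerequisites are all placed) gives 8 distinct complete orderings.

8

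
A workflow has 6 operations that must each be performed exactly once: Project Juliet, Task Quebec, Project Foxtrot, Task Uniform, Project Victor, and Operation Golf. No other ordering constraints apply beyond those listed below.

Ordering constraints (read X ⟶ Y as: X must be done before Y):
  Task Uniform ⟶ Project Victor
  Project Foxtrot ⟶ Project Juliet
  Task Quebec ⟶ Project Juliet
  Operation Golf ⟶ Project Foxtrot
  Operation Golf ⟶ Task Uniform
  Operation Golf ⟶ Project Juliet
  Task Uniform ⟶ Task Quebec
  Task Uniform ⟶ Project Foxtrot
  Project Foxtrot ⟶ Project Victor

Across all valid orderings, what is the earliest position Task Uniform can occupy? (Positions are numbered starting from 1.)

The only operation forced before Task Uniform (directly or transitively) is Operation Golf.
With 1 mandatory predecessor, the earliest Task Uniform can sit is position 1+1 = 2, and placing just that one first achieves it.

2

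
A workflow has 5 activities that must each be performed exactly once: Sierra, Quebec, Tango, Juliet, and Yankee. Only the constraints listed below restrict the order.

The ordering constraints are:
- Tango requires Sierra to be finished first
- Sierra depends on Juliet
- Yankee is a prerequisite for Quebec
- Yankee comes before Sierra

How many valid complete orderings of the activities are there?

2 activities have no prerequisites (Juliet, Yankee), so any of them could come first.
Systematically extending each partial ordering one activity at a time and counting, there are 7 complete orderings.

7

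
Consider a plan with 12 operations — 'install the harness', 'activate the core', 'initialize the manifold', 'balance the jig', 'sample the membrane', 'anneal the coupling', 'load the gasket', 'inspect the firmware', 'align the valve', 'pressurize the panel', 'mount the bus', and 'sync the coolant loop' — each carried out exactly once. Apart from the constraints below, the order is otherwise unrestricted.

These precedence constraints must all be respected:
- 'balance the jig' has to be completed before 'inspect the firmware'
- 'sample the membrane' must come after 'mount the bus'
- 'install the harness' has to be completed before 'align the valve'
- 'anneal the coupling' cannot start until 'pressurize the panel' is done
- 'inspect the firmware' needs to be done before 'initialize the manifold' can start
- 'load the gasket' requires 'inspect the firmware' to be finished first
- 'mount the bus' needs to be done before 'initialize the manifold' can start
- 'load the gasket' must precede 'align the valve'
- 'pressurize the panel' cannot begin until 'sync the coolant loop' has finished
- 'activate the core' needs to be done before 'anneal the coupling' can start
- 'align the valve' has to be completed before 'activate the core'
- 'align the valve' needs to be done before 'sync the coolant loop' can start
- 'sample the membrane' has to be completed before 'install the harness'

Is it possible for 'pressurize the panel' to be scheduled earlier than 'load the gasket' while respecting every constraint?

No

The constraints give a chain 'load the gasket' → 'align the valve' → 'sync the coolant loop' → 'pressurize the panel', which forces 'load the gasket' before 'pressurize the panel'.
Hence 'pressurize the panel' can never be scheduled before 'load the gasket'.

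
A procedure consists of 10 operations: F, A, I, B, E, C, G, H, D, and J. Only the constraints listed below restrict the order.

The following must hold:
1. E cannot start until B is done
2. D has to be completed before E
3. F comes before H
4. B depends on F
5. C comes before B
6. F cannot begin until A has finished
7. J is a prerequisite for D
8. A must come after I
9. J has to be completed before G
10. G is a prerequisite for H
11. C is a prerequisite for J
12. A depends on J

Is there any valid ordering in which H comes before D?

No chain of constraints runs from D to H, so D is not required to come first.
That means at least one valid schedule has H before D.

Yes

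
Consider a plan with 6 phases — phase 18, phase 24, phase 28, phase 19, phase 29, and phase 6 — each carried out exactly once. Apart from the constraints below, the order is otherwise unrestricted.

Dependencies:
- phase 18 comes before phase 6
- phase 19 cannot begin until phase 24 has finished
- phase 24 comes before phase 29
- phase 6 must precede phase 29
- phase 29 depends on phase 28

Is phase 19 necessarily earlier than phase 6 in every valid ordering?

No

Phase 19 and phase 6 are not related by any chain of constraints.
A valid ordering placing phase 6 before phase 19 exists, so the answer is no.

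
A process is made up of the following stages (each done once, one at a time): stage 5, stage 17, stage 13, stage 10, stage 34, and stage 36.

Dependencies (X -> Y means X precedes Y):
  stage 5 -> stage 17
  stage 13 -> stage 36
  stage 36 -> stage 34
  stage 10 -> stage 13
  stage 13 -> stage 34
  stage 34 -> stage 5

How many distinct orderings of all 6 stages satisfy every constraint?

1

Only stage 10 has no prerequisites, so it must go first.
Every stage is then forced in turn, so only 1 complete ordering is consistent with the constraints.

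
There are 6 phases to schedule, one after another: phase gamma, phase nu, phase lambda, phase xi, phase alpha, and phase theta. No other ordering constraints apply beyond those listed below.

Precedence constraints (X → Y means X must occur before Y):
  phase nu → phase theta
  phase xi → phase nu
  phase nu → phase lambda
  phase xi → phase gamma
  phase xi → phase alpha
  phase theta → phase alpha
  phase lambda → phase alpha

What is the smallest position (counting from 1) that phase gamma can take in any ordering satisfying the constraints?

2

Working backwards through the constraints from phase gamma, its only required predecessor is phase xi.
So at minimum 1 phase comes before phase gamma, putting phase gamma no earlier than position 2. That position is achievable by scheduling exactly that predecessor first.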